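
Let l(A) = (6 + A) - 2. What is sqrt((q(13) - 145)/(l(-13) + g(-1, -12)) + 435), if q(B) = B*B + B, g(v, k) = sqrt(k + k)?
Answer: sqrt(2)*sqrt((-1939 + 435*I*sqrt(6))/(-9 + 2*I*sqrt(6))) ≈ 20.781 - 0.041537*I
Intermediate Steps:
g(v, k) = sqrt(2)*sqrt(k) (g(v, k) = sqrt(2*k) = sqrt(2)*sqrt(k))
q(B) = B + B**2 (q(B) = B**2 + B = B + B**2)
l(A) = 4 + A
sqrt((q(13) - 145)/(l(-13) + g(-1, -12)) + 435) = sqrt((13*(1 + 13) - 145)/((4 - 13) + sqrt(2)*sqrt(-12)) + 435) = sqrt((13*14 - 145)/(-9 + sqrt(2)*(2*I*sqrt(3))) + 435) = sqrt((182 - 145)/(-9 + 2*I*sqrt(6)) + 435) = sqrt(37/(-9 + 2*I*sqrt(6)) + 435) = sqrt(435 + 37/(-9 + 2*I*sqrt(6)))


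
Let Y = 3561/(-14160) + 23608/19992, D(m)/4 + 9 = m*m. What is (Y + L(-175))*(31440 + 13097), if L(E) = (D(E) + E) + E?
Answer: 64150194454571599/11795280 ≈ 5.4386e+9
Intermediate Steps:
D(m) = -36 + 4*m² (D(m) = -36 + 4*(m*m) = -36 + 4*m²)
L(E) = -36 + 2*E + 4*E² (L(E) = ((-36 + 4*E²) + E) + E = (-36 + E + 4*E²) + E = -36 + 2*E + 4*E²)
Y = 10962407/11795280 (Y = 3561*(-1/14160) + 23608*(1/19992) = -1187/4720 + 2951/2499 = 10962407/11795280 ≈ 0.92939)
(Y + L(-175))*(31440 + 13097) = (10962407/11795280 + (-36 + 2*(-175) + 4*(-175)²))*(31440 + 13097) = (10962407/11795280 + (-36 - 350 + 4*30625))*44537 = (10962407/11795280 + (-36 - 350 + 122500))*44537 = (10962407/11795280 + 122114)*44537 = (1440379784327/11795280)*44537 = 64150194454571599/11795280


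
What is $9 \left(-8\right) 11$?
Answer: $-792$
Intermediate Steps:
$9 \left(-8\right) 11 = \left(-72\right) 11 = -792$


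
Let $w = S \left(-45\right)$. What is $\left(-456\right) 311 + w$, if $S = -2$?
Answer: $-141726$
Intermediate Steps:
$w = 90$ ($w = \left(-2\right) \left(-45\right) = 90$)
$\left(-456\right) 311 + w = \left(-456\right) 311 + 90 = -141816 + 90 = -141726$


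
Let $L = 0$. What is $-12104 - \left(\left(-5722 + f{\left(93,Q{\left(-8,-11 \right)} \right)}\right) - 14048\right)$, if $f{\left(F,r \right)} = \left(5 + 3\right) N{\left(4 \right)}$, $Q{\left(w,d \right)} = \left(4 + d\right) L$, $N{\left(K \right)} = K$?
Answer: $7634$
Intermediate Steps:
$Q{\left(w,d \right)} = 0$ ($Q{\left(w,d \right)} = \left(4 + d\right) 0 = 0$)
$f{\left(F,r \right)} = 32$ ($f{\left(F,r \right)} = \left(5 + 3\right) 4 = 8 \cdot 4 = 32$)
$-12104 - \left(\left(-5722 + f{\left(93,Q{\left(-8,-11 \right)} \right)}\right) - 14048\right) = -12104 - \left(\left(-5722 + 32\right) - 14048\right) = -12104 - \left(-5690 - 14048\right) = -12104 - -19738 = -12104 + 19738 = 7634$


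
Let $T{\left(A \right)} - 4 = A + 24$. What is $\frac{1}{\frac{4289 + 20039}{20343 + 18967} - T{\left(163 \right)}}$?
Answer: $- \frac{19655}{3741941} \approx -0.0052526$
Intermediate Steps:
$T{\left(A \right)} = 28 + A$ ($T{\left(A \right)} = 4 + \left(A + 24\right) = 4 + \left(24 + A\right) = 28 + A$)
$\frac{1}{\frac{4289 + 20039}{20343 + 18967} - T{\left(163 \right)}} = \frac{1}{\frac{4289 + 20039}{20343 + 18967} - \left(28 + 163\right)} = \frac{1}{\frac{24328}{39310} - 191} = \frac{1}{24328 \cdot \frac{1}{39310} - 191} = \frac{1}{\frac{12164}{19655} - 191} = \frac{1}{- \frac{3741941}{19655}} = - \frac{19655}{3741941}$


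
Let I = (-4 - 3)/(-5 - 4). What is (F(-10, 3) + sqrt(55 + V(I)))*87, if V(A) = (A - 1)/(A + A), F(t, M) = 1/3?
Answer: 29 + 696*sqrt(42)/7 ≈ 673.37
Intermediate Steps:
F(t, M) = 1/3
I = 7/9 (I = -7/(-9) = -7*(-1/9) = 7/9 ≈ 0.77778)
V(A) = (-1 + A)/(2*A) (V(A) = (-1 + A)/((2*A)) = (-1 + A)*(1/(2*A)) = (-1 + A)/(2*A))
(F(-10, 3) + sqrt(55 + V(I)))*87 = (1/3 + sqrt(55 + (-1 + 7/9)/(2*(7/9))))*87 = (1/3 + sqrt(55 + (1/2)*(9/7)*(-2/9)))*87 = (1/3 + sqrt(55 - 1/7))*87 = (1/3 + sqrt(384/7))*87 = (1/3 + 8*sqrt(42)/7)*87 = 29 + 696*sqrt(42)/7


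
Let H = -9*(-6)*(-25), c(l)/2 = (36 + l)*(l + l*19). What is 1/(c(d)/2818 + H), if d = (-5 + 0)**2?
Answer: -1409/1871650 ≈ -0.00075281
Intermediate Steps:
d = 25 (d = (-5)**2 = 25)
c(l) = 40*l*(36 + l) (c(l) = 2*((36 + l)*(l + l*19)) = 2*((36 + l)*(l + 19*l)) = 2*((36 + l)*(20*l)) = 2*(20*l*(36 + l)) = 40*l*(36 + l))
H = -1350 (H = 54*(-25) = -1350)
1/(c(d)/2818 + H) = 1/((40*25*(36 + 25))/2818 - 1350) = 1/((40*25*61)*(1/2818) - 1350) = 1/(61000*(1/2818) - 1350) = 1/(30500/1409 - 1350) = 1/(-1871650/1409) = -1409/1871650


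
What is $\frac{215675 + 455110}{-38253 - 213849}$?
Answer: $- \frac{223595}{84034} \approx -2.6608$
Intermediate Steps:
$\frac{215675 + 455110}{-38253 - 213849} = \frac{670785}{-252102} = 670785 \left(- \frac{1}{252102}\right) = - \frac{223595}{84034}$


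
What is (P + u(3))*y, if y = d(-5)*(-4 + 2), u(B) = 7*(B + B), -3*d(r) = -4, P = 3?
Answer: -120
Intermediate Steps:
d(r) = 4/3 (d(r) = -⅓*(-4) = 4/3)
u(B) = 14*B (u(B) = 7*(2*B) = 14*B)
y = -8/3 (y = 4*(-4 + 2)/3 = (4/3)*(-2) = -8/3 ≈ -2.6667)
(P + u(3))*y = (3 + 14*3)*(-8/3) = (3 + 42)*(-8/3) = 45*(-8/3) = -120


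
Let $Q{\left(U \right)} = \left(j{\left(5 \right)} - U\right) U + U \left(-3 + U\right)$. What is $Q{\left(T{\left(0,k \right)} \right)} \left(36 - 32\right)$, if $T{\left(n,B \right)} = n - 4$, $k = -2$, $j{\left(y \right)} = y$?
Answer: $-32$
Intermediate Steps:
$T{\left(n,B \right)} = -4 + n$
$Q{\left(U \right)} = U \left(-3 + U\right) + U \left(5 - U\right)$ ($Q{\left(U \right)} = \left(5 - U\right) U + U \left(-3 + U\right) = U \left(5 - U\right) + U \left(-3 + U\right) = U \left(-3 + U\right) + U \left(5 - U\right)$)
$Q{\left(T{\left(0,k \right)} \right)} \left(36 - 32\right) = 2 \left(-4 + 0\right) \left(36 - 32\right) = 2 \left(-4\right) 4 = \left(-8\right) 4 = -32$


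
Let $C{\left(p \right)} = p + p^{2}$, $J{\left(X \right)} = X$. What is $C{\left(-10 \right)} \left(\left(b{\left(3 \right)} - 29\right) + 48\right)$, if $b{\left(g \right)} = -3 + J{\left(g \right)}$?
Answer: $1710$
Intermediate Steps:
$b{\left(g \right)} = -3 + g$
$C{\left(-10 \right)} \left(\left(b{\left(3 \right)} - 29\right) + 48\right) = - 10 \left(1 - 10\right) \left(\left(\left(-3 + 3\right) - 29\right) + 48\right) = \left(-10\right) \left(-9\right) \left(\left(0 - 29\right) + 48\right) = 90 \left(-29 + 48\right) = 90 \cdot 19 = 1710$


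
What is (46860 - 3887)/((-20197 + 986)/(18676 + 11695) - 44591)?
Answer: -1305132983/1354292472 ≈ -0.96370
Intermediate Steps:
(46860 - 3887)/((-20197 + 986)/(18676 + 11695) - 44591) = 42973/(-19211/30371 - 44591) = 42973/(-1354292472/30371) = 42973*(-30371/1354292472) = -1305132983/1354292472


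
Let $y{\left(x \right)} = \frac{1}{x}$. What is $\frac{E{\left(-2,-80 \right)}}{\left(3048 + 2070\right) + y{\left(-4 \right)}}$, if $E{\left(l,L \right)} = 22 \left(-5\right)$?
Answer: $- \frac{40}{1861} \approx -0.021494$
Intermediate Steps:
$E{\left(l,L \right)} = -110$
$\frac{E{\left(-2,-80 \right)}}{\left(3048 + 2070\right) + y{\left(-4 \right)}} = - \frac{110}{\left(3048 + 2070\right) + \frac{1}{-4}} = - \frac{110}{5118 - \frac{1}{4}} = - \frac{110}{\frac{20471}{4}} = \left(-110\right) \frac{4}{20471} = - \frac{40}{1861}$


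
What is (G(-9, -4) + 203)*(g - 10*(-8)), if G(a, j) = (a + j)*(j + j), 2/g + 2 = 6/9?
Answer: 48199/2 ≈ 24100.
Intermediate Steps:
g = -3/2 (g = 2/(-2 + 6/9) = 2/(-2 + 6*(⅑)) = 2/(-2 + ⅔) = 2/(-4/3) = 2*(-¾) = -3/2 ≈ -1.5000)
G(a, j) = 2*j*(a + j) (G(a, j) = (a + j)*(2*j) = 2*j*(a + j))
(G(-9, -4) + 203)*(g - 10*(-8)) = (2*(-4)*(-9 - 4) + 203)*(-3/2 - 10*(-8)) = (2*(-4)*(-13) + 203)*(-3/2 + 80) = (104 + 203)*(157/2) = 307*(157/2) = 48199/2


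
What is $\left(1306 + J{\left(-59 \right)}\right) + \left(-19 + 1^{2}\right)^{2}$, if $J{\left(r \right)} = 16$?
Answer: $1646$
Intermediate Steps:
$\left(1306 + J{\left(-59 \right)}\right) + \left(-19 + 1^{2}\right)^{2} = \left(1306 + 16\right) + \left(-19 + 1^{2}\right)^{2} = 1322 + \left(-19 + 1\right)^{2} = 1322 + \left(-18\right)^{2} = 1322 + 324 = 1646$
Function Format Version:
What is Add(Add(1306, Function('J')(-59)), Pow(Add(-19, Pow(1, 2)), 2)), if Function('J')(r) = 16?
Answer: 1646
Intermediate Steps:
Add(Add(1306, Function('J')(-59)), Pow(Add(-19, Pow(1, 2)), 2)) = Add(Add(1306, 16), Pow(Add(-19, Pow(1, 2)), 2)) = Add(1322, Pow(Add(-19, 1), 2)) = Add(1322, Pow(-18, 2)) = Add(1322, 324) = 1646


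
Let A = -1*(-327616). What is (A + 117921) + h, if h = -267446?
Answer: 178091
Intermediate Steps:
A = 327616
(A + 117921) + h = (327616 + 117921) - 267446 = 445537 - 267446 = 178091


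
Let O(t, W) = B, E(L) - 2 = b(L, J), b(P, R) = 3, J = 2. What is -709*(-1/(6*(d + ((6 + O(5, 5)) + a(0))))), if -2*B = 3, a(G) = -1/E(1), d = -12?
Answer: -3545/231 ≈ -15.346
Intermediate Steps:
E(L) = 5 (E(L) = 2 + 3 = 5)
a(G) = -⅕ (a(G) = -1/5 = -1*⅕ = -⅕)
B = -3/2 (B = -½*3 = -3/2 ≈ -1.5000)
O(t, W) = -3/2
-709*(-1/(6*(d + ((6 + O(5, 5)) + a(0))))) = -709*(-1/(6*(-12 + ((6 - 3/2) - ⅕)))) = -709*(-1/(6*(-12 + (9/2 - ⅕)))) = -709*(-1/(6*(-12 + 43/10))) = -709/((-6*(-77/10))) = -709/231/5 = -709*5/231 = -3545/231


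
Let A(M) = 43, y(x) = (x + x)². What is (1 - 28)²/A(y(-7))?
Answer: 729/43 ≈ 16.953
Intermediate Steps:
y(x) = 4*x² (y(x) = (2*x)² = 4*x²)
(1 - 28)²/A(y(-7)) = (1 - 28)²/43 = (-27)²*(1/43) = 729*(1/43) = 729/43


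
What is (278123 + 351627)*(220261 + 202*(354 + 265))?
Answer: 217452045250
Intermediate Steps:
(278123 + 351627)*(220261 + 202*(354 + 265)) = 629750*(220261 + 202*619) = 629750*(220261 + 125038) = 629750*345299 = 217452045250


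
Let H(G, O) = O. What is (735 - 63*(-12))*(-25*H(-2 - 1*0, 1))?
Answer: -37275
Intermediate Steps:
(735 - 63*(-12))*(-25*H(-2 - 1*0, 1)) = (735 - 63*(-12))*(-25*1) = (735 + 756)*(-25) = 1491*(-25) = -37275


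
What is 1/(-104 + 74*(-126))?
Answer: -1/9428 ≈ -0.00010607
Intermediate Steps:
1/(-104 + 74*(-126)) = 1/(-104 - 9324) = 1/(-9428) = -1/9428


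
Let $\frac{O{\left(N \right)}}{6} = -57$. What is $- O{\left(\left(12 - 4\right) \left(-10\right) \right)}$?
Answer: $342$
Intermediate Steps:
$O{\left(N \right)} = -342$ ($O{\left(N \right)} = 6 \left(-57\right) = -342$)
$- O{\left(\left(12 - 4\right) \left(-10\right) \right)} = \left(-1\right) \left(-342\right) = 342$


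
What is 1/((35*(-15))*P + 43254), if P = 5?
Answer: 1/40629 ≈ 2.4613e-5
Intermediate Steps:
1/((35*(-15))*P + 43254) = 1/((35*(-15))*5 + 43254) = 1/(-525*5 + 43254) = 1/(-2625 + 43254) = 1/40629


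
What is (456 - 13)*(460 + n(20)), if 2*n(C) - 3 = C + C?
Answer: 426609/2 ≈ 2.1330e+5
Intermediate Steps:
n(C) = 3/2 + C (n(C) = 3/2 + (C + C)/2 = 3/2 + (2*C)/2 = 3/2 + C)
(456 - 13)*(460 + n(20)) = (456 - 13)*(460 + (3/2 + 20)) = 443*(460 + 43/2) = 443*(963/2) = 426609/2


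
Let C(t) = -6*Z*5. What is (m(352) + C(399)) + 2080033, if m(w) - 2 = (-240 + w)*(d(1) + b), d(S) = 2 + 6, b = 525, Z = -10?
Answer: 2140031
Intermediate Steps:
d(S) = 8
m(w) = -127918 + 533*w (m(w) = 2 + (-240 + w)*(8 + 525) = 2 + (-240 + w)*533 = 2 + (-127920 + 533*w) = -127918 + 533*w)
C(t) = 300 (C(t) = -6*(-10)*5 = 60*5 = 300)
(m(352) + C(399)) + 2080033 = ((-127918 + 533*352) + 300) + 2080033 = ((-127918 + 187616) + 300) + 2080033 = (59698 + 300) + 2080033 = 59998 + 2080033 = 2140031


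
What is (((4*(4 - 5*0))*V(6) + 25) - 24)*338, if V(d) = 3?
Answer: 16562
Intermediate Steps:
(((4*(4 - 5*0))*V(6) + 25) - 24)*338 = (((4*(4 - 5*0))*3 + 25) - 24)*338 = (((4*(4 + 0))*3 + 25) - 24)*338 = (((4*4)*3 + 25) - 24)*338 = ((16*3 + 25) - 24)*338 = ((48 + 25) - 24)*338 = (73 - 24)*338 = 49*338 = 16562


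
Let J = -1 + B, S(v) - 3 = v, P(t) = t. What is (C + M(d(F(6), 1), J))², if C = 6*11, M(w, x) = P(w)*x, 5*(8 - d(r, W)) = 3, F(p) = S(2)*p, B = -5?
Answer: 11664/25 ≈ 466.56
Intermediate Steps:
S(v) = 3 + v
F(p) = 5*p (F(p) = (3 + 2)*p = 5*p)
d(r, W) = 37/5 (d(r, W) = 8 - ⅕*3 = 8 - ⅗ = 37/5)
J = -6 (J = -1 - 5 = -6)
M(w, x) = w*x
C = 66
(C + M(d(F(6), 1), J))² = (66 + (37/5)*(-6))² = (66 - 222/5)² = (108/5)² = 11664/25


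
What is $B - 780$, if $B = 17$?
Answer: $-763$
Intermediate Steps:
$B - 780 = 17 - 780 = -763$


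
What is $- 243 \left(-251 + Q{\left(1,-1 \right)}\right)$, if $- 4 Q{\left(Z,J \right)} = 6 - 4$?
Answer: $\frac{122229}{2} \approx 61115.0$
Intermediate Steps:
$Q{\left(Z,J \right)} = - \frac{1}{2}$ ($Q{\left(Z,J \right)} = - \frac{6 - 4}{4} = \left(- \frac{1}{4}\right) 2 = - \frac{1}{2}$)
$- 243 \left(-251 + Q{\left(1,-1 \right)}\right) = - 243 \left(-251 - \frac{1}{2}\right) = \left(-243\right) \left(- \frac{503}{2}\right) = \frac{122229}{2}$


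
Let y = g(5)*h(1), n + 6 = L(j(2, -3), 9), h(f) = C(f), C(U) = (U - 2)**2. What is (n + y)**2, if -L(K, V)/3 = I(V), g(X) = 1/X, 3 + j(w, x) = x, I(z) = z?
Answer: 26896/25 ≈ 1075.8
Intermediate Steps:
j(w, x) = -3 + x
C(U) = (-2 + U)**2
h(f) = (-2 + f)**2
L(K, V) = -3*V
n = -33 (n = -6 - 3*9 = -6 - 27 = -33)
y = 1/5 (y = (-2 + 1)**2/5 = (1/5)*(-1)**2 = (1/5)*1 = 1/5 ≈ 0.20000)
(n + y)**2 = (-33 + 1/5)**2 = (-164/5)**2 = 26896/25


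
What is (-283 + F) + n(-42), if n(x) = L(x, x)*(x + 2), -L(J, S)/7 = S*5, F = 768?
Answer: -58315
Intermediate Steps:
L(J, S) = -35*S (L(J, S) = -7*S*5 = -35*S)
n(x) = -35*x*(2 + x) (n(x) = (-35*x)*(x + 2) = (-35*x)*(2 + x) = -35*x*(2 + x))
(-283 + F) + n(-42) = (-283 + 768) - 35*(-42)*(2 - 42) = 485 - 35*(-42)*(-40) = 485 - 58800 = -58315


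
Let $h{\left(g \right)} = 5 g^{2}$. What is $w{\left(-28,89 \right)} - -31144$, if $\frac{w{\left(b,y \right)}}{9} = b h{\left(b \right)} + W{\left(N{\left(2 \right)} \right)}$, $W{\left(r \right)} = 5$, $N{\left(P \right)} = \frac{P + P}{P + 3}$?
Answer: $-956651$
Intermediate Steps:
$N{\left(P \right)} = \frac{2 P}{3 + P}$
$w{\left(b,y \right)} = 45 + 45 b^{3}$ ($w{\left(b,y \right)} = 9 \left(b 5 b^{2} + 5\right) = 9 \left(5 b^{3} + 5\right) = 9 \left(5 + 5 b^{3}\right) = 45 + 45 b^{3}$)
$w{\left(-28,89 \right)} - -31144 = \left(45 + 45 \left(-28\right)^{3}\right) - -31144 = \left(45 + 45 \left(-21952\right)\right) + 31144 = \left(45 - 987840\right) + 31144 = -987795 + 31144 = -956651$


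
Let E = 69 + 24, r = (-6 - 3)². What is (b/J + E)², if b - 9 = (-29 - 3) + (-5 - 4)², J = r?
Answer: 57623281/6561 ≈ 8782.7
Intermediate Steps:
r = 81 (r = (-9)² = 81)
J = 81
b = 58 (b = 9 + ((-29 - 3) + (-5 - 4)²) = 9 + (-32 + (-9)²) = 9 + (-32 + 81) = 9 + 49 = 58)
E = 93
(b/J + E)² = (58/81 + 93)² = (7591/81)² = 57623281/6561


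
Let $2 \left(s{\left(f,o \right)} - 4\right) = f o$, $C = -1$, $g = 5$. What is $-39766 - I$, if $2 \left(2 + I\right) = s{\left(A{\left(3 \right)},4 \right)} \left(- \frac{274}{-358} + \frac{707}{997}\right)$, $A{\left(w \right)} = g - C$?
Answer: $- \frac{7098507868}{178463} \approx -39776.0$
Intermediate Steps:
$A{\left(w \right)} = 6$ ($A{\left(w \right)} = 5 - -1 = 5 + 1 = 6$)
$s{\left(f,o \right)} = 4 + \frac{f o}{2}$
$I = \frac{1748210}{178463}$ ($I = -2 + \frac{\left(4 + \frac{1}{2} \cdot 6 \cdot 4\right) \left(- \frac{274}{-358} + \frac{707}{997}\right)}{2} = -2 + \frac{\left(4 + 12\right) \left(\left(-274\right) \left(- \frac{1}{358}\right) + 707 \cdot \frac{1}{997}\right)}{2} = -2 + \frac{16 \left(\frac{137}{179} + \frac{707}{997}\right)}{2} = -2 + \frac{16 \cdot \frac{263142}{178463}}{2} = -2 + \frac{1}{2} \cdot \frac{4210272}{178463} = -2 + \frac{2105136}{178463} = \frac{1748210}{178463} \approx 9.7959$)
$-39766 - I = -39766 - \frac{1748210}{178463} = - \frac{7098507868}{178463}$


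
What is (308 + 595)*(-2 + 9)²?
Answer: 44247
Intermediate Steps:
(308 + 595)*(-2 + 9)² = 903*7² = 903*49 = 44247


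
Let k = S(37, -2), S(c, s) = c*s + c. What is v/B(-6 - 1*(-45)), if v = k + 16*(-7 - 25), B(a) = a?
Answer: -183/13 ≈ -14.077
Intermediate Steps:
S(c, s) = c + c*s
k = -37 (k = 37*(1 - 2) = 37*(-1) = -37)
v = -549 (v = -37 + 16*(-7 - 25) = -37 + 16*(-32) = -37 - 512 = -549)
v/B(-6 - 1*(-45)) = -549/(-6 - 1*(-45)) = -549/(-6 + 45) = -549/39 = -549*1/39 = -183/13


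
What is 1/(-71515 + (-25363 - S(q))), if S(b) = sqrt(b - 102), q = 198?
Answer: -48439/4692673394 + sqrt(6)/2346336697 ≈ -1.0321e-5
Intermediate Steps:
S(b) = sqrt(-102 + b)
1/(-71515 + (-25363 - S(q))) = 1/(-71515 + (-25363 - sqrt(-102 + 198))) = 1/(-71515 + (-25363 - sqrt(96))) = 1/(-71515 + (-25363 - 4*sqrt(6))) = 1/(-96878 - 4*sqrt(6))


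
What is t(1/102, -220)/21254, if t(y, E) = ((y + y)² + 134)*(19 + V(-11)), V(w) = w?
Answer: 1394140/27640827 ≈ 0.050438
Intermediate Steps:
t(y, E) = 1072 + 32*y² (t(y, E) = ((y + y)² + 134)*(19 - 11) = ((2*y)² + 134)*8 = (4*y² + 134)*8 = (134 + 4*y²)*8 = 1072 + 32*y²)
t(1/102, -220)/21254 = (1072 + 32*(1/102)²)/21254 = (1072 + 32*(1/102)²)*(1/21254) = (1072 + 32*(1/10404))*(1/21254) = (1072 + 8/2601)*(1/21254) = (2788280/2601)*(1/21254) = 1394140/27640827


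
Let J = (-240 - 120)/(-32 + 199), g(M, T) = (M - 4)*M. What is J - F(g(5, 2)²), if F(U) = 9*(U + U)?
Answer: -75510/167 ≈ -452.16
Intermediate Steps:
g(M, T) = M*(-4 + M) (g(M, T) = (-4 + M)*M = M*(-4 + M))
F(U) = 18*U (F(U) = 9*(2*U) = 18*U)
J = -360/167 ≈ -2.1557
J - F(g(5, 2)²) = -360/167 - 18*(5*(-4 + 5))² = -360/167 - 18*(5*1)² = -360/167 - 18*5² = -360/167 - 18*25 = -360/167 - 1*450 = -360/167 - 450 = -75510/167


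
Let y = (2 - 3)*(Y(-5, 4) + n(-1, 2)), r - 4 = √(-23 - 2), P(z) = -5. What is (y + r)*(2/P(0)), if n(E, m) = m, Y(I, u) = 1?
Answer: -⅖ - 2*I ≈ -0.4 - 2.0*I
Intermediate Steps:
r = 4 + 5*I (r = 4 + √(-23 - 2) = 4 + √(-25) = 4 + 5*I ≈ 4.0 + 5.0*I)
y = -3 (y = (2 - 3)*(1 + 2) = -1*3 = -3)
(y + r)*(2/P(0)) = (-3 + (4 + 5*I))*(2/(-5)) = (1 + 5*I)*(2*(-⅕)) = (1 + 5*I)*(-⅖) = -⅖ - 2*I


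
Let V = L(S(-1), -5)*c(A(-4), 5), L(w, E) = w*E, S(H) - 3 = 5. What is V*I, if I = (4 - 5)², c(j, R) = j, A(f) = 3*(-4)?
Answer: 480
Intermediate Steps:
S(H) = 8 (S(H) = 3 + 5 = 8)
A(f) = -12
L(w, E) = E*w
V = 480 (V = -5*8*(-12) = -40*(-12) = 480)
I = 1 (I = (-1)² = 1)
V*I = 480*1 = 480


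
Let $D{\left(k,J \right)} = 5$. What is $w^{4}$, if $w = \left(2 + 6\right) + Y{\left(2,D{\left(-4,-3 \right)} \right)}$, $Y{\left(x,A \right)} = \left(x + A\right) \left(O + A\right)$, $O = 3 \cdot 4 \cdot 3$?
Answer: $7573350625$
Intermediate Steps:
$O = 36$ ($O = 12 \cdot 3 = 36$)
$Y{\left(x,A \right)} = \left(36 + A\right) \left(A + x\right)$ ($Y{\left(x,A \right)} = \left(x + A\right) \left(36 + A\right) = \left(A + x\right) \left(36 + A\right) = \left(36 + A\right) \left(A + x\right)$)
$w = 295$ ($w = \left(2 + 6\right) + \left(5^{2} + 36 \cdot 5 + 36 \cdot 2 + 5 \cdot 2\right) = 8 + \left(25 + 180 + 72 + 10\right) = 8 + 287 = 295$)
$w^{4} = 295^{4} = 7573350625$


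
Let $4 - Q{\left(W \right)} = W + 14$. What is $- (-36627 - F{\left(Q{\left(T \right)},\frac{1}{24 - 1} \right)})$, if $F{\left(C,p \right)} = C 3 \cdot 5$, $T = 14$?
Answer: $36267$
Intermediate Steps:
$Q{\left(W \right)} = -10 - W$ ($Q{\left(W \right)} = 4 - \left(W + 14\right) = 4 - \left(14 + W\right) = -10 - W$)
$F{\left(C,p \right)} = 15 C$ ($F{\left(C,p \right)} = 3 C 5 = 15 C$)
$- (-36627 - F{\left(Q{\left(T \right)},\frac{1}{24 - 1} \right)}) = - (-36627 - 15 \left(-10 - 14\right)) = - (-36627 - 15 \left(-24\right)) = - (-36627 - -360) = - (-36627 + 360) = \left(-1\right) \left(-36267\right) = 36267$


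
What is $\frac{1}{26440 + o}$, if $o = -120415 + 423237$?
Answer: $\frac{1}{329262} \approx 3.0371 \cdot 10^{-6}$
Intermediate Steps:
$o = 302822$
$\frac{1}{26440 + o} = \frac{1}{26440 + 302822} = \frac{1}{329262}$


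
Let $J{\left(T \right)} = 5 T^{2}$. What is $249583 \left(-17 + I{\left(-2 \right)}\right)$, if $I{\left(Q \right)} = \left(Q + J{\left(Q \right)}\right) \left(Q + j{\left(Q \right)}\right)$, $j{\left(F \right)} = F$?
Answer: $-22212887$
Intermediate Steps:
$I{\left(Q \right)} = 2 Q \left(Q + 5 Q^{2}\right)$ ($I{\left(Q \right)} = \left(Q + 5 Q^{2}\right) \left(Q + Q\right) = \left(Q + 5 Q^{2}\right) 2 Q = 2 Q \left(Q + 5 Q^{2}\right)$)
$249583 \left(-17 + I{\left(-2 \right)}\right) = 249583 \left(-17 + \left(-2\right)^{2} \left(2 + 10 \left(-2\right)\right)\right) = 249583 \left(-17 + 4 \left(2 - 20\right)\right) = 249583 \left(-17 + 4 \left(-18\right)\right) = 249583 \left(-17 - 72\right) = 249583 \left(-89\right) = -22212887$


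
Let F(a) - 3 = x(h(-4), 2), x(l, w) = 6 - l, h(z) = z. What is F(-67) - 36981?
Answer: -36968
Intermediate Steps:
F(a) = 13 (F(a) = 3 + (6 - 1*(-4)) = 3 + (6 + 4) = 3 + 10 = 13)
F(-67) - 36981 = 13 - 36981 = -36968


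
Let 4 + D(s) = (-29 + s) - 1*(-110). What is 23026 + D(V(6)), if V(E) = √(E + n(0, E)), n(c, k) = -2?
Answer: 23105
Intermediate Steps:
V(E) = √(-2 + E) (V(E) = √(E - 2) = √(-2 + E))
D(s) = 77 + s (D(s) = -4 + ((-29 + s) - 1*(-110)) = -4 + ((-29 + s) + 110) = -4 + (81 + s) = 77 + s)
23026 + D(V(6)) = 23026 + (77 + √(-2 + 6)) = 23026 + (77 + √4) = 23026 + (77 + 2) = 23026 + 79 = 23105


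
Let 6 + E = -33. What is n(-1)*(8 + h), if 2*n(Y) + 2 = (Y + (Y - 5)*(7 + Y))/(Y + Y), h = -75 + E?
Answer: -1749/2 ≈ -874.50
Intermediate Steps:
E = -39 (E = -6 - 33 = -39)
h = -114 (h = -75 - 39 = -114)
n(Y) = -1 + (Y + (-5 + Y)*(7 + Y))/(4*Y) (n(Y) = -1 + ((Y + (Y - 5)*(7 + Y))/(Y + Y))/2 = -1 + ((Y + (-5 + Y)*(7 + Y))/((2*Y)))/2 = -1 + ((Y + (-5 + Y)*(7 + Y))*(1/(2*Y)))/2 = -1 + ((Y + (-5 + Y)*(7 + Y))/(2*Y))/2 = -1 + (Y + (-5 + Y)*(7 + Y))/(4*Y))
n(-1)*(8 + h) = ((1/4)*(-35 - (-1 - 1))/(-1))*(8 - 114) = ((1/4)*(-1)*(-35 - 1*(-2)))*(-106) = ((1/4)*(-1)*(-35 + 2))*(-106) = ((1/4)*(-1)*(-33))*(-106) = (33/4)*(-106) = -1749/2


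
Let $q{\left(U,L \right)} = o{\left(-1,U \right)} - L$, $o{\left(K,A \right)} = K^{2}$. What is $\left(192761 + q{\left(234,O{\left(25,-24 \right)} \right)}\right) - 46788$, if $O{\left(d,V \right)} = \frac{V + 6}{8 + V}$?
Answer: $\frac{1167783}{8} \approx 1.4597 \cdot 10^{5}$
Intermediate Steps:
$O{\left(d,V \right)} = \frac{6 + V}{8 + V}$
$q{\left(U,L \right)} = 1 - L$ ($q{\left(U,L \right)} = \left(-1\right)^{2} - L = 1 - L$)
$\left(192761 + q{\left(234,O{\left(25,-24 \right)} \right)}\right) - 46788 = \left(192761 + \left(1 - \frac{6 - 24}{8 - 24}\right)\right) - 46788 = \left(192761 + \left(1 - \frac{1}{-16} \left(-18\right)\right)\right) - 46788 = \left(192761 + \left(1 - \left(- \frac{1}{16}\right) \left(-18\right)\right)\right) - 46788 = \left(192761 + \left(1 - \frac{9}{8}\right)\right) - 46788 = \left(192761 - \frac{1}{8}\right) - 46788 = \frac{1542087}{8} - 46788 = \frac{1167783}{8}$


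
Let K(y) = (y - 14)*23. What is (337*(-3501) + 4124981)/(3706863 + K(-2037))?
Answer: 1472572/1829845 ≈ 0.80475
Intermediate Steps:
K(y) = -322 + 23*y (K(y) = (-14 + y)*23 = -322 + 23*y)
(337*(-3501) + 4124981)/(3706863 + K(-2037)) = (337*(-3501) + 4124981)/(3706863 + (-322 + 23*(-2037))) = (-1179837 + 4124981)/(3706863 + (-322 - 46851)) = 2945144/(3706863 - 47173) = 2945144/3659690 = 2945144*(1/3659690) = 1472572/1829845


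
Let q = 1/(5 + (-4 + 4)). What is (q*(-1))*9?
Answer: -9/5 ≈ -1.8000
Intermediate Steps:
q = 1/5 (q = 1/(5 + 0) = 1/5 ≈ 0.20000)
(q*(-1))*9 = ((1/5)*(-1))*9 = -1/5*9 = -9/5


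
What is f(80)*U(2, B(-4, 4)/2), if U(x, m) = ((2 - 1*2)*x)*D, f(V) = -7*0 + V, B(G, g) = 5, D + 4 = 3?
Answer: 0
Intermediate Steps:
D = -1 (D = -4 + 3 = -1)
f(V) = V (f(V) = 0 + V = V)
U(x, m) = 0 (U(x, m) = ((2 - 1*2)*x)*(-1) = ((2 - 2)*x)*(-1) = (0*x)*(-1) = 0*(-1) = 0)
f(80)*U(2, B(-4, 4)/2) = 80*0 = 0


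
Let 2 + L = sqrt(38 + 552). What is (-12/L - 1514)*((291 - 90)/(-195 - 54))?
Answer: 29722138/24319 + 402*sqrt(590)/24319 ≈ 1222.6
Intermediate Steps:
L = -2 + sqrt(590) (L = -2 + sqrt(38 + 552) = -2 + sqrt(590) ≈ 22.290)
(-12/L - 1514)*((291 - 90)/(-195 - 54)) = (-12/(-2 + sqrt(590)) - 1514)*((291 - 90)/(-195 - 54)) = (-1514 - 12/(-2 + sqrt(590)))*(201/(-249)) = (-1514 - 12/(-2 + sqrt(590)))*(201*(-1/249)) = (-1514 - 12/(-2 + sqrt(590)))*(-67/83) = 101438/83 + 804/(83*(-2 + sqrt(590)))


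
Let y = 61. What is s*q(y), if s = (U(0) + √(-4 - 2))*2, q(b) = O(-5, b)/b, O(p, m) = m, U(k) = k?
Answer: 2*I*√6 ≈ 4.899*I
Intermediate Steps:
q(b) = 1 (q(b) = b/b = 1)
s = 2*I*√6 (s = (0 + √(-4 - 2))*2 = (0 + √(-6))*2 = (0 + I*√6)*2 = (I*√6)*2 = 2*I*√6 ≈ 4.899*I)
s*q(y) = (2*I*√6)*1 = 2*I*√6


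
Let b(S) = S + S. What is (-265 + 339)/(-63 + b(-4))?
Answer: -74/71 ≈ -1.0423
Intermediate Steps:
b(S) = 2*S
(-265 + 339)/(-63 + b(-4)) = (-265 + 339)/(-63 + 2*(-4)) = 74/(-63 - 8) = 74/(-71) = 74*(-1/71) = -74/71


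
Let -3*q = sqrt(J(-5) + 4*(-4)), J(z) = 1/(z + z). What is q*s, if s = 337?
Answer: -337*I*sqrt(1610)/30 ≈ -450.74*I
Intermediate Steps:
J(z) = 1/(2*z)
q = -I*sqrt(1610)/30 (q = -sqrt((1/2)/(-5) + 4*(-4))/3 = -sqrt((1/2)*(-1/5) - 16)/3 = -sqrt(-1/10 - 16)/3 = -I*sqrt(1610)/30 ≈ -1.3375*I)
q*s = -I*sqrt(1610)/30*337 = -337*I*sqrt(1610)/30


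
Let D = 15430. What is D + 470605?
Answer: 486035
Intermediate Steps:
D + 470605 = 15430 + 470605 = 486035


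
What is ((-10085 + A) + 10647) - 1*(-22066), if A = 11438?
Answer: 34066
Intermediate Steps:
((-10085 + A) + 10647) - 1*(-22066) = ((-10085 + 11438) + 10647) - 1*(-22066) = (1353 + 10647) + 22066 = 12000 + 22066 = 34066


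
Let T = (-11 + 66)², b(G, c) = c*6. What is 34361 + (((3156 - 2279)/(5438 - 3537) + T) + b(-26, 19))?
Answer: 71288377/1901 ≈ 37500.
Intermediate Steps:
b(G, c) = 6*c
T = 3025 (T = 55² = 3025)
34361 + (((3156 - 2279)/(5438 - 3537) + T) + b(-26, 19)) = 34361 + (((3156 - 2279)/(5438 - 3537) + 3025) + 6*19) = 34361 + ((877/1901 + 3025) + 114) = 34361 + (5751402/1901 + 114) = 34361 + 5968116/1901 = 71288377/1901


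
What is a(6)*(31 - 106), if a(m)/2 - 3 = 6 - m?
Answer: -450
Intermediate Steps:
a(m) = 18 - 2*m (a(m) = 6 + 2*(6 - m) = 6 + (12 - 2*m) = 18 - 2*m)
a(6)*(31 - 106) = (18 - 2*6)*(31 - 106) = (18 - 12)*(-75) = 6*(-75) = -450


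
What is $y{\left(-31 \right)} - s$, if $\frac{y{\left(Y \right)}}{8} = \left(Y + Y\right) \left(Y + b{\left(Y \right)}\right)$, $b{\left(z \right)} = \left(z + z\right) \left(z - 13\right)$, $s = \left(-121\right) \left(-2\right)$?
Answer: $-1337954$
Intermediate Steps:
$s = 242$
$b{\left(z \right)} = 2 z \left(-13 + z\right)$
$y{\left(Y \right)} = 16 Y \left(Y + 2 Y \left(-13 + Y\right)\right)$ ($y{\left(Y \right)} = 8 \left(Y + Y\right) \left(Y + 2 Y \left(-13 + Y\right)\right) = 8 \cdot 2 Y \left(Y + 2 Y \left(-13 + Y\right)\right) = 16 Y \left(Y + 2 Y \left(-13 + Y\right)\right)$)
$y{\left(-31 \right)} - s = \left(-31\right)^{2} \left(-400 + 32 \left(-31\right)\right) - 242 = 961 \left(-400 - 992\right) - 242 = 961 \left(-1392\right) - 242 = -1337712 - 242 = -1337954$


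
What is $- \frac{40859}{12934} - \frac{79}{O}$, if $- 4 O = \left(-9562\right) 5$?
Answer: $- \frac{978777967}{309187270} \approx -3.1656$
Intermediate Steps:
$O = \frac{23905}{2}$ ($O = - \frac{\left(-9562\right) 5}{4} = \left(- \frac{1}{4}\right) \left(-47810\right) = \frac{23905}{2} \approx 11953.0$)
$- \frac{40859}{12934} - \frac{79}{O} = - \frac{40859}{12934} - \frac{79}{\frac{23905}{2}} = \left(-40859\right) \frac{1}{12934} - \frac{158}{23905} = - \frac{40859}{12934} - \frac{158}{23905} = - \frac{978777967}{309187270}$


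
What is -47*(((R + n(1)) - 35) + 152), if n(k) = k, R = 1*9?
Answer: -5969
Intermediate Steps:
R = 9
-47*(((R + n(1)) - 35) + 152) = -47*(((9 + 1) - 35) + 152) = -47*((10 - 35) + 152) = -47*(-25 + 152) = -47*127 = -5969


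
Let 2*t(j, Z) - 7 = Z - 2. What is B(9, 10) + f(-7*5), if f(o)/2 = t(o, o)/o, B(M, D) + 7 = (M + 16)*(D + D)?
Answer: 3457/7 ≈ 493.86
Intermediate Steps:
t(j, Z) = 5/2 + Z/2 (t(j, Z) = 7/2 + (Z - 2)/2 = 7/2 + (-2 + Z)/2 = 7/2 + (-1 + Z/2) = 5/2 + Z/2)
B(M, D) = -7 + 2*D*(16 + M) (B(M, D) = -7 + (M + 16)*(D + D) = -7 + (16 + M)*(2*D) = -7 + 2*D*(16 + M))
f(o) = 2*(5/2 + o/2)/o (f(o) = 2*((5/2 + o/2)/o) = 2*(5/2 + o/2)/o)
B(9, 10) + f(-7*5) = (-7 + 32*10 + 2*10*9) + (5 - 7*5)/((-7*5)) = (-7 + 320 + 180) + (5 - 35)/(-35) = 493 - 1/35*(-30) = 493 + 6/7 = 3457/7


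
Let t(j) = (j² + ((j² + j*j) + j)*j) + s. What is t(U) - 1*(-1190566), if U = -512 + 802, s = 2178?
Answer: 50138944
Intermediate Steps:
U = 290
t(j) = 2178 + j² + j*(j + 2*j²) (t(j) = (j² + ((j² + j*j) + j)*j) + 2178 = (j² + ((j² + j²) + j)*j) + 2178 = (j² + (2*j² + j)*j) + 2178 = (j² + (j + 2*j²)*j) + 2178 = (j² + j*(j + 2*j²)) + 2178 = 2178 + j² + j*(j + 2*j²))
t(U) - 1*(-1190566) = (2178 + 2*290² + 2*290³) - 1*(-1190566) = (2178 + 2*84100 + 2*24389000) + 1190566 = (2178 + 168200 + 48778000) + 1190566 = 48948378 + 1190566 = 50138944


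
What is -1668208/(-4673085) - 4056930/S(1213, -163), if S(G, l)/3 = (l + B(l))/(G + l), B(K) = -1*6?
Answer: 6635432837094652/789751365 ≈ 8.4019e+6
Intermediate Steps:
B(K) = -6
S(G, l) = 3*(-6 + l)/(G + l) (S(G, l) = 3*((l - 6)/(G + l)) = 3*((-6 + l)/(G + l)) = 3*(-6 + l)/(G + l))
-1668208/(-4673085) - 4056930/S(1213, -163) = -1668208/(-4673085) - 4056930*(1213 - 163)/(3*(-6 - 163)) = -1668208*(-1/4673085) - 4056930/(3*(-169)/1050) = 1668208/4673085 - 4056930/(3*(1/1050)*(-169)) = 1668208/4673085 - 4056930/(-169/350) = 1668208/4673085 - 4056930*(-350/169) = 1668208/4673085 + 1419925500/169 = 6635432837094652/789751365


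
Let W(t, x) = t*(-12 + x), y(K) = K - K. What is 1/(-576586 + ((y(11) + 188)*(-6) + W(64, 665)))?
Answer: -1/535922 ≈ -1.8659e-6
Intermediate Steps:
y(K) = 0
1/(-576586 + ((y(11) + 188)*(-6) + W(64, 665))) = 1/(-576586 + ((0 + 188)*(-6) + 64*(-12 + 665))) = 1/(-576586 + (188*(-6) + 64*653)) = 1/(-576586 + (-1128 + 41792)) = 1/(-576586 + 40664) = 1/(-535922) = -1/535922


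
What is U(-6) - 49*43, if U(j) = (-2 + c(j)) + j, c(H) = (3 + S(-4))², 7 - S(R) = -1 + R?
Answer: -1890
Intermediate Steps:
S(R) = 8 - R (S(R) = 7 - (-1 + R) = 7 + (1 - R) = 8 - R)
c(H) = 225 (c(H) = (3 + (8 - 1*(-4)))² = (3 + (8 + 4))² = (3 + 12)² = 15² = 225)
U(j) = 223 + j (U(j) = (-2 + 225) + j = 223 + j)
U(-6) - 49*43 = (223 - 6) - 49*43 = 217 - 2107 = -1890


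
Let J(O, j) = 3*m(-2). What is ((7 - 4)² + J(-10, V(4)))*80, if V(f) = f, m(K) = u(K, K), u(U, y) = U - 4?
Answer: -720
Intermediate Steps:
u(U, y) = -4 + U
m(K) = -4 + K
J(O, j) = -18 (J(O, j) = 3*(-4 - 2) = 3*(-6) = -18)
((7 - 4)² + J(-10, V(4)))*80 = ((7 - 4)² - 18)*80 = (3² - 18)*80 = (9 - 18)*80 = -9*80 = -720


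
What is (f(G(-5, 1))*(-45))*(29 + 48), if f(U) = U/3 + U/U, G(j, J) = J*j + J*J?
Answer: 1155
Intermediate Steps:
G(j, J) = J**2 + J*j (G(j, J) = J*j + J**2 = J**2 + J*j)
f(U) = 1 + U/3 (f(U) = U*(1/3) + 1 = U/3 + 1 = 1 + U/3)
(f(G(-5, 1))*(-45))*(29 + 48) = ((1 + (1*(1 - 5))/3)*(-45))*(29 + 48) = ((1 + (1*(-4))/3)*(-45))*77 = ((1 + (1/3)*(-4))*(-45))*77 = ((1 - 4/3)*(-45))*77 = -1/3*(-45)*77 = 15*77 = 1155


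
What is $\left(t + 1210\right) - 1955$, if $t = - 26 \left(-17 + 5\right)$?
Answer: $-433$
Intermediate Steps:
$t = 312$ ($t = \left(-26\right) \left(-12\right) = 312$)
$\left(t + 1210\right) - 1955 = \left(312 + 1210\right) - 1955 = 1522 - 1955 = -433$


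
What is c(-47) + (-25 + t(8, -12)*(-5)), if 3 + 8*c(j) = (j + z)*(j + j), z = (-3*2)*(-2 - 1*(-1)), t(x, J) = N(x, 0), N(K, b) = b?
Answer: 3651/8 ≈ 456.38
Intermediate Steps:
t(x, J) = 0
z = 6 (z = -6*(-2 + 1) = -6*(-1) = 6)
c(j) = -3/8 + j*(6 + j)/4 (c(j) = -3/8 + ((j + 6)*(j + j))/8 = -3/8 + ((6 + j)*(2*j))/8 = -3/8 + (2*j*(6 + j))/8 = -3/8 + j*(6 + j)/4)
c(-47) + (-25 + t(8, -12)*(-5)) = (-3/8 + (1/4)*(-47)**2 + (3/2)*(-47)) + (-25 + 0*(-5)) = (-3/8 + (1/4)*2209 - 141/2) + (-25 + 0) = (-3/8 + 2209/4 - 141/2) - 25 = 3851/8 - 25 = 3651/8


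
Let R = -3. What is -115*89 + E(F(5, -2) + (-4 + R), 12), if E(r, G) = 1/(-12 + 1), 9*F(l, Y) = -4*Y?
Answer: -112586/11 ≈ -10235.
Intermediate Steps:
F(l, Y) = -4*Y/9 (F(l, Y) = (-4*Y)/9 = -4*Y/9)
E(r, G) = -1/11 (E(r, G) = 1/(-11) = -1/11)
-115*89 + E(F(5, -2) + (-4 + R), 12) = -115*89 - 1/11 = -10235 - 1/11 = -112586/11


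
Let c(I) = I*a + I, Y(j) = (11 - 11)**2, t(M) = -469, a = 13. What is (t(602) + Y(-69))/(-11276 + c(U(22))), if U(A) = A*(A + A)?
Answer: -469/2276 ≈ -0.20606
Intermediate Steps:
U(A) = 2*A**2 (U(A) = A*(2*A) = 2*A**2)
Y(j) = 0 (Y(j) = 0**2 = 0)
c(I) = 14*I (c(I) = I*13 + I = 13*I + I = 14*I)
(t(602) + Y(-69))/(-11276 + c(U(22))) = (-469 + 0)/(-11276 + 14*(2*22**2)) = -469/(-11276 + 14*(2*484)) = -469/(-11276 + 14*968) = -469/(-11276 + 13552) = -469/2276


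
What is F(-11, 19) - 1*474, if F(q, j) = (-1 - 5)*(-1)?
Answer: -468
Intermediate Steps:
F(q, j) = 6 (F(q, j) = -6*(-1) = 6)
F(-11, 19) - 1*474 = 6 - 1*474 = 6 - 474 = -468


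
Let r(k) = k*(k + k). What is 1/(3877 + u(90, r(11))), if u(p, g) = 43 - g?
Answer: 1/3678 ≈ 0.00027189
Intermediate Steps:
r(k) = 2*k² (r(k) = k*(2*k) = 2*k²)
1/(3877 + u(90, r(11))) = 1/(3877 + (43 - 2*11²)) = 1/(3877 + (43 - 2*121)) = 1/(3877 + (43 - 1*242)) = 1/(3877 + (43 - 242)) = 1/(3877 - 199) = 1/3678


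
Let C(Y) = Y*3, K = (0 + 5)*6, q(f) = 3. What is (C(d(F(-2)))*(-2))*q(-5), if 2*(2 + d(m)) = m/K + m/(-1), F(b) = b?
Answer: 93/5 ≈ 18.600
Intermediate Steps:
K = 30 (K = 5*6 = 30)
d(m) = -2 - 29*m/60 (d(m) = -2 + (m/30 + m/(-1))/2 = -2 + (m*(1/30) + m*(-1))/2 = -2 + (m/30 - m)/2 = -2 + (-29*m/30)/2 = -2 - 29*m/60)
C(Y) = 3*Y
(C(d(F(-2)))*(-2))*q(-5) = ((3*(-2 - 29/60*(-2)))*(-2))*3 = ((3*(-2 + 29/30))*(-2))*3 = ((3*(-31/30))*(-2))*3 = -31/10*(-2)*3 = (31/5)*3 = 93/5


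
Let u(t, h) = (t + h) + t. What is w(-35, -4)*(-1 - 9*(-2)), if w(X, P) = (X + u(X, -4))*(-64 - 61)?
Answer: 231625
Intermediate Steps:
u(t, h) = h + 2*t (u(t, h) = (h + t) + t = h + 2*t)
w(X, P) = 500 - 375*X (w(X, P) = (X + (-4 + 2*X))*(-64 - 61) = (-4 + 3*X)*(-125) = 500 - 375*X)
w(-35, -4)*(-1 - 9*(-2)) = (500 - 375*(-35))*(-1 - 9*(-2)) = (500 + 13125)*(-1 + 18) = 13625*17 = 231625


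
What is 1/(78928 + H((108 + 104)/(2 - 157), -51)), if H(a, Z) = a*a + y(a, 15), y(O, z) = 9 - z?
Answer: 24025/1896145994 ≈ 1.2670e-5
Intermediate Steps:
H(a, Z) = -6 + a**2 (H(a, Z) = a*a + (9 - 1*15) = a**2 + (9 - 15) = a**2 - 6 = -6 + a**2)
1/(78928 + H((108 + 104)/(2 - 157), -51)) = 1/(78928 + (-6 + ((108 + 104)/(2 - 157))**2)) = 1/(78928 + (-6 + (212/(-155))**2)) = 1/(78928 + (-6 + (212*(-1/155))**2)) = 1/(78928 + (-6 + (-212/155)**2)) = 1/(78928 + (-6 + 44944/24025)) = 1/(78928 - 99206/24025) = 1/(1896145994/24025) = 24025/1896145994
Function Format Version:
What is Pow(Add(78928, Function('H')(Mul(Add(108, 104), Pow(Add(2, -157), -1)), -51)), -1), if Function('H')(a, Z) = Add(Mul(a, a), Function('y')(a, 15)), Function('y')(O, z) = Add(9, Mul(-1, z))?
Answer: Rational(24025, 1896145994) ≈ 1.2670e-5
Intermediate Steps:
Function('H')(a, Z) = Add(-6, Pow(a, 2)) (Function('H')(a, Z) = Add(Mul(a, a), Add(9, Mul(-1, 15))) = Add(Pow(a, 2), Add(9, -15)) = Add(Pow(a, 2), -6) = Add(-6, Pow(a, 2)))
Pow(Add(78928, Function('H')(Mul(Add(108, 104), Pow(Add(2, -157), -1)), -51)), -1) = Pow(Add(78928, Add(-6, Pow(Mul(Add(108, 104), Pow(Add(2, -157), -1)), 2))), -1) = Pow(Add(78928, Add(-6, Pow(Mul(212, Pow(-155, -1)), 2))), -1) = Pow(Add(78928, Add(-6, Pow(Mul(212, Rational(-1, 155)), 2))), -1) = Pow(Add(78928, Add(-6, Pow(Rational(-212, 155), 2))), -1) = Pow(Add(78928, Add(-6, Rational(44944, 24025))), -1) = Pow(Add(78928, Rational(-99206, 24025)), -1) = Pow(Rational(1896145994, 24025), -1) = Rational(24025, 1896145994)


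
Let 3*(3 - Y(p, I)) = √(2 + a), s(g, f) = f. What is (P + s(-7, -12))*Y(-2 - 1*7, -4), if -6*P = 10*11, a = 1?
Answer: -91 + 91*√3/9 ≈ -73.487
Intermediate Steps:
P = -55/3 (P = -5*11/3 = -⅙*110 = -55/3 ≈ -18.333)
Y(p, I) = 3 - √3/3 (Y(p, I) = 3 - √(2 + 1)/3 = 3 - √3/3)
(P + s(-7, -12))*Y(-2 - 1*7, -4) = (-55/3 - 12)*(3 - √3/3) = -91*(3 - √3/3)/3 = -91 + 91*√3/9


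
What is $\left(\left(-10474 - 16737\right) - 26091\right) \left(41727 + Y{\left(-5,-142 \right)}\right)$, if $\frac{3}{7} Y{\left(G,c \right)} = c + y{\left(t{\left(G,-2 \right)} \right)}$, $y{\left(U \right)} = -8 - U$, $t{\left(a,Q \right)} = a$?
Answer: $- \frac{6618296132}{3} \approx -2.2061 \cdot 10^{9}$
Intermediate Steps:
$Y{\left(G,c \right)} = - \frac{56}{3} - \frac{7 G}{3} + \frac{7 c}{3}$ ($Y{\left(G,c \right)} = \frac{7 \left(c - \left(8 + G\right)\right)}{3} = \frac{7 \left(-8 + c - G\right)}{3} = - \frac{56}{3} - \frac{7 G}{3} + \frac{7 c}{3}$)
$\left(\left(-10474 - 16737\right) - 26091\right) \left(41727 + Y{\left(-5,-142 \right)}\right) = \left(\left(-10474 - 16737\right) - 26091\right) \left(41727 - \frac{1015}{3}\right) = \left(-27211 - 26091\right) \left(41727 - \frac{1015}{3}\right) = - 53302 \left(41727 - \frac{1015}{3}\right) = \left(-53302\right) \frac{124166}{3} = - \frac{6618296132}{3}$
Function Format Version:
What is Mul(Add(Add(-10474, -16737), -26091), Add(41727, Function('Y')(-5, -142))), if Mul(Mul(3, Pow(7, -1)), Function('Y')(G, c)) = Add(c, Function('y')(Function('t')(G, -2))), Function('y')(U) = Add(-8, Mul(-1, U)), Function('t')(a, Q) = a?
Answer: Rational(-6618296132, 3) ≈ -2.2061e+9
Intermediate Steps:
Function('Y')(G, c) = Add(Rational(-56, 3), Mul(Rational(-7, 3), G), Mul(Rational(7, 3), c)) (Function('Y')(G, c) = Mul(Rational(7, 3), Add(c, Add(-8, Mul(-1, G)))) = Mul(Rational(7, 3), Add(-8, c, Mul(-1, G))) = Add(Rational(-56, 3), Mul(Rational(-7, 3), G), Mul(Rational(7, 3), c)))
Mul(Add(Add(-10474, -16737), -26091), Add(41727, Function('Y')(-5, -142))) = Mul(Add(Add(-10474, -16737), -26091), Add(41727, Add(Rational(-56, 3), Mul(Rational(-7, 3), -5), Mul(Rational(7, 3), -142)))) = Mul(Add(-27211, -26091), Add(41727, Add(Rational(-56, 3), Rational(35, 3), Rational(-994, 3)))) = Mul(-53302, Add(41727, Rational(-1015, 3))) = Mul(-53302, Rational(124166, 3)) = Rational(-6618296132, 3)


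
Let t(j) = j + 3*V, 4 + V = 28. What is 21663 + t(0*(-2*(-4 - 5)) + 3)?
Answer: 21738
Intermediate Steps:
V = 24 (V = -4 + 28 = 24)
t(j) = 72 + j (t(j) = j + 3*24 = j + 72 = 72 + j)
21663 + t(0*(-2*(-4 - 5)) + 3) = 21663 + (72 + (0*(-2*(-4 - 5)) + 3)) = 21663 + (72 + (0*(-2*(-9)) + 3)) = 21663 + (72 + (0*18 + 3)) = 21663 + (72 + (0 + 3)) = 21663 + (72 + 3) = 21663 + 75 = 21738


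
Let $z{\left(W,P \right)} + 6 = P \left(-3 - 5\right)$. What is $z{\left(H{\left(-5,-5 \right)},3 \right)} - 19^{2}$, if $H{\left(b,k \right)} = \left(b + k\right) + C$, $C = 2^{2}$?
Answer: $-391$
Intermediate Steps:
$C = 4$
$H{\left(b,k \right)} = 4 + b + k$ ($H{\left(b,k \right)} = \left(b + k\right) + 4 = 4 + b + k$)
$z{\left(W,P \right)} = -6 - 8 P$ ($z{\left(W,P \right)} = -6 + P \left(-3 - 5\right) = -6 + P \left(-8\right) = -6 - 8 P$)
$z{\left(H{\left(-5,-5 \right)},3 \right)} - 19^{2} = \left(-6 - 24\right) - 19^{2} = \left(-6 - 24\right) - 361 = -30 - 361 = -391$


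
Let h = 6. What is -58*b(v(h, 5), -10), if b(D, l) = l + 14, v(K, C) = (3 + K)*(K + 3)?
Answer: -232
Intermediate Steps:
v(K, C) = (3 + K)² (v(K, C) = (3 + K)*(3 + K) = (3 + K)²)
b(D, l) = 14 + l
-58*b(v(h, 5), -10) = -58*(14 - 10) = -58*4 = -232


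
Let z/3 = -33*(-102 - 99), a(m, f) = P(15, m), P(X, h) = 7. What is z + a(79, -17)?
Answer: 19906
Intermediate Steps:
a(m, f) = 7
z = 19899 (z = 3*(-33*(-102 - 99)) = 3*(-33*(-201)) = 3*6633 = 19899)
z + a(79, -17) = 19899 + 7 = 19906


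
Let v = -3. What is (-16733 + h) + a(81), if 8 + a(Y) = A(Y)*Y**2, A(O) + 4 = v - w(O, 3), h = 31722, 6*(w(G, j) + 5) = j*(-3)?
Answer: 23401/2 ≈ 11701.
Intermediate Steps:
w(G, j) = -5 - j/2 (w(G, j) = -5 + (j*(-3))/6 = -5 + (-3*j)/6 = -5 - j/2)
A(O) = -1/2 (A(O) = -4 + (-3 - (-5 - 1/2*3)) = -4 + (-3 - (-5 - 3/2)) = -4 + (-3 - 1*(-13/2)) = -4 + (-3 + 13/2) = -4 + 7/2 = -1/2)
a(Y) = -8 - Y**2/2
(-16733 + h) + a(81) = (-16733 + 31722) + (-8 - 1/2*81**2) = 14989 + (-8 - 1/2*6561) = 14989 + (-8 - 6561/2) = 14989 - 6577/2 = 23401/2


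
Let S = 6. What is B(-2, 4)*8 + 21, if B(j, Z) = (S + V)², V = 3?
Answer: 669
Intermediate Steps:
B(j, Z) = 81 (B(j, Z) = (6 + 3)² = 9² = 81)
B(-2, 4)*8 + 21 = 81*8 + 21 = 648 + 21 = 669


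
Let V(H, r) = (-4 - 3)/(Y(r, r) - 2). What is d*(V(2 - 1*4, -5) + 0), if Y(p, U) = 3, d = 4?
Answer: -28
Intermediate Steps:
V(H, r) = -7 (V(H, r) = (-4 - 3)/(3 - 2) = -7/1 = -7*1 = -7)
d*(V(2 - 1*4, -5) + 0) = 4*(-7 + 0) = 4*(-7) = -28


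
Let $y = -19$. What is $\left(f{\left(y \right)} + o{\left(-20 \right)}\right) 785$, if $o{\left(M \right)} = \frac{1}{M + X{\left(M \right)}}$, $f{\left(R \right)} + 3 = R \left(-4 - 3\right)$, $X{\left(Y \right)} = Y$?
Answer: $\frac{816243}{8} \approx 1.0203 \cdot 10^{5}$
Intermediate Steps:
$f{\left(R \right)} = -3 - 7 R$ ($f{\left(R \right)} = -3 + R \left(-4 - 3\right) = -3 + R \left(-7\right) = -3 - 7 R$)
$o{\left(M \right)} = \frac{1}{2 M}$ ($o{\left(M \right)} = \frac{1}{M + M} = \frac{1}{2 M}$)
$\left(f{\left(y \right)} + o{\left(-20 \right)}\right) 785 = \left(\left(-3 - -133\right) + \frac{1}{2 \left(-20\right)}\right) 785 = \left(\left(-3 + 133\right) + \frac{1}{2} \left(- \frac{1}{20}\right)\right) 785 = \left(130 - \frac{1}{40}\right) 785 = \frac{5199}{40} \cdot 785 = \frac{816243}{8}$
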